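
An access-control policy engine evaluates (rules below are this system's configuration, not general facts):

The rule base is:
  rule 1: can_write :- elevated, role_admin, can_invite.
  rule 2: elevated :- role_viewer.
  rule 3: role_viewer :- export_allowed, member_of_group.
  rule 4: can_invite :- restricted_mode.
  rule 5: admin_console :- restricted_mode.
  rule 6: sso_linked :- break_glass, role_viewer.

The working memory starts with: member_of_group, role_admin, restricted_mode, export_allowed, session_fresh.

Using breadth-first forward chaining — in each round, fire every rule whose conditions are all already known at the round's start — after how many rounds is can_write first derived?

Round 1 — rule 3, rule 4, rule 5, derive role_viewer, can_invite, admin_console.
Round 2 — rule 2, derive elevated.
Round 3 — rule 1, derive can_write.
can_write first appears in round 3.

3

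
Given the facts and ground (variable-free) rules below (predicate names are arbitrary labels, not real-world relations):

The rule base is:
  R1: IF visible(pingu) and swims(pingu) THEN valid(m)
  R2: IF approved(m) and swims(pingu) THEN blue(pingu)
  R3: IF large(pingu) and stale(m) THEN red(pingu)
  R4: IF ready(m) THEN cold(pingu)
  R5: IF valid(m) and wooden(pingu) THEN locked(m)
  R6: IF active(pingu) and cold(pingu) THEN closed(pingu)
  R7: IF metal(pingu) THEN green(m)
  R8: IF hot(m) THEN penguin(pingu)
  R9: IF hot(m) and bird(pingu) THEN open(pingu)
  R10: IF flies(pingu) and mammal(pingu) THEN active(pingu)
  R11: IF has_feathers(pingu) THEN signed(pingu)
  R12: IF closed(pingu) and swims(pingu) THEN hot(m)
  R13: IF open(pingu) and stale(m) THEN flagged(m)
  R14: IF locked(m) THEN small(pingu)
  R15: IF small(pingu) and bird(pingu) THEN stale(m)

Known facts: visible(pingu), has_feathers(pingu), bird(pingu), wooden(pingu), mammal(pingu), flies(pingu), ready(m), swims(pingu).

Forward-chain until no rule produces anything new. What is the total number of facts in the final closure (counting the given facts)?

Round 1 fires R1, R4, R10, R11, giving valid(m), cold(pingu), active(pingu), signed(pingu).
Round 2 fires R5, R6, giving locked(m), closed(pingu).
Round 3 fires R12, R14, giving hot(m), small(pingu).
Round 4 fires R8, R9, R15, giving penguin(pingu), open(pingu), stale(m).
Round 5 fires R13, giving flagged(m).
Closure: {active(pingu), bird(pingu), closed(pingu), cold(pingu), flagged(m), flies(pingu), has_feathers(pingu), hot(m), locked(m), mammal(pingu), open(pingu), penguin(pingu), ready(m), signed(pingu), small(pingu), stale(m), swims(pingu), valid(m), visible(pingu), wooden(pingu)} — 20 facts.

20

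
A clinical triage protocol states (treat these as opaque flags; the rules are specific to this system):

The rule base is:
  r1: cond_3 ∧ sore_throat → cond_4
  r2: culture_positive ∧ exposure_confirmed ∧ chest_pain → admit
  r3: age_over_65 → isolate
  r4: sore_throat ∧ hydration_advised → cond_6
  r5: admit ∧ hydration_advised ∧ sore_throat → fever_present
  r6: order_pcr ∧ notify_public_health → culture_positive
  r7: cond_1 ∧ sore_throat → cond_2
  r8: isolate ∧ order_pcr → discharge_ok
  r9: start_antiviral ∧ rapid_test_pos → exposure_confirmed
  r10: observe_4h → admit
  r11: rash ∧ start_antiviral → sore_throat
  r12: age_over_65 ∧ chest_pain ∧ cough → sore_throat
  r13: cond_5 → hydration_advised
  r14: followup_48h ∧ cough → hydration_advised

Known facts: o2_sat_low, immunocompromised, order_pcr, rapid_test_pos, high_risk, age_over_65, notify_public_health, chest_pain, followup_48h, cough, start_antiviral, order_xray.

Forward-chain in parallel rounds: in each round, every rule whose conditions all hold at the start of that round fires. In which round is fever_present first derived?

3

[1] r3 [age_over_65 → isolate]; r6 [order_pcr ∧ notify_public_health → culture_positive]; r9 [start_antiviral ∧ rapid_test_pos → exposure_confirmed]; r12 [age_over_65 ∧ chest_pain ∧ cough → sore_throat]; r14 [followup_48h ∧ cough → hydration_advised]. ⇒ new: isolate, culture_positive, exposure_confirmed, sore_throat, hydration_advised.
[2] r2 [culture_positive ∧ exposure_confirmed ∧ chest_pain → admit]; r4 [sore_throat ∧ hydration_advised → cond_6]; r8 [isolate ∧ order_pcr → discharge_ok]. ⇒ new: admit, cond_6, discharge_ok.
[3] r5 [admit ∧ hydration_advised ∧ sore_throat → fever_present]. ⇒ new: fever_present.
fever_present first appears in round 3.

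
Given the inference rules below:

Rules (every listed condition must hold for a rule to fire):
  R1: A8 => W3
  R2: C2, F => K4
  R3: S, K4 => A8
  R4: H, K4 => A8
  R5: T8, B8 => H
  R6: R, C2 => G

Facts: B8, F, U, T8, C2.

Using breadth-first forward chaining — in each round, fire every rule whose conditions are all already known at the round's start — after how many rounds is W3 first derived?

3

Round 1 — R2, R5, derive K4, H.
Round 2 — R4, derive A8.
Round 3 — R1, derive W3.
W3 first appears in round 3.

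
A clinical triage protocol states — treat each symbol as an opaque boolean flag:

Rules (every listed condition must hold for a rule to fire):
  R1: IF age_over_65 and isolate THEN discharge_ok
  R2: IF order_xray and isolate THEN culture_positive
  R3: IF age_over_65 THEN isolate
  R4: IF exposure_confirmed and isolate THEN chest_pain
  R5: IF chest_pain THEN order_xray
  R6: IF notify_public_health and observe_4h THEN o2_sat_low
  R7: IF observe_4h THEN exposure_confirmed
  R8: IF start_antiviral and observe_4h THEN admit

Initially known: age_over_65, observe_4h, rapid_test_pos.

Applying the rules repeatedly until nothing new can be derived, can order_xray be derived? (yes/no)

Round 1: R3 [IF age_over_65 THEN isolate]; R7 [IF observe_4h THEN exposure_confirmed]. Adds isolate, exposure_confirmed.
Round 2: R1 [IF age_over_65 and isolate THEN discharge_ok]; R4 [IF exposure_confirmed and isolate THEN chest_pain]. Adds discharge_ok, chest_pain.
Round 3: R5 [IF chest_pain THEN order_xray]. Adds order_xray.
Round 4: R2 [IF order_xray and isolate THEN culture_positive]. Adds culture_positive.
order_xray appears in round 3, so it is derivable.

yes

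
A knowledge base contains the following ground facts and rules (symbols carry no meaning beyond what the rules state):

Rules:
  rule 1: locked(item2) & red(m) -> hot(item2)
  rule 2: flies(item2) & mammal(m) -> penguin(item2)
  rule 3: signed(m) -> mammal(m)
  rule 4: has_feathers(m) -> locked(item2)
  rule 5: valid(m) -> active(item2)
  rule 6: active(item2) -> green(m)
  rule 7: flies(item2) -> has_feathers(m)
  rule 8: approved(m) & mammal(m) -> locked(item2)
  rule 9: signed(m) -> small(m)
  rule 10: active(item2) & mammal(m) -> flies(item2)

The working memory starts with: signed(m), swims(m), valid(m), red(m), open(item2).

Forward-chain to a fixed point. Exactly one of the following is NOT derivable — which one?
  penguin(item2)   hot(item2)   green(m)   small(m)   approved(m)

approved(m)

Round 1 fires rule 3, rule 5, rule 9, giving mammal(m), active(item2), small(m).
Round 2 fires rule 6, rule 10, giving green(m), flies(item2).
Round 3 fires rule 2, rule 7, giving penguin(item2), has_feathers(m).
Round 4 fires rule 4, giving locked(item2).
Round 5 fires rule 1, giving hot(item2).
Derived: penguin(item2) (round 3), green(m) (round 2), small(m) (round 1), hot(item2) (round 5). approved(m) never appears in any round.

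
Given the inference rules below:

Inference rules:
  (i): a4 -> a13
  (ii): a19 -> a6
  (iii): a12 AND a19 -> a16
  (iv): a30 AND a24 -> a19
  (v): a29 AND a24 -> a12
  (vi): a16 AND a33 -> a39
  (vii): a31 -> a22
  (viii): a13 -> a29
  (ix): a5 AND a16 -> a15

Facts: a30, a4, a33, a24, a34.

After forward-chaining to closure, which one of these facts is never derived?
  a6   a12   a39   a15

a15

Round 1: (i) [a4 -> a13]; (iv) [a30 AND a24 -> a19]. New: a13, a19.
Round 2: (ii) [a19 -> a6]; (viii) [a13 -> a29]. New: a6, a29.
Round 3: (v) [a29 AND a24 -> a12]. New: a12.
Round 4: (iii) [a12 AND a19 -> a16]. New: a16.
Round 5: (vi) [a16 AND a33 -> a39]. New: a39.
Derived: a12 (round 3), a39 (round 5), a6 (round 2). a15 never appears in any round.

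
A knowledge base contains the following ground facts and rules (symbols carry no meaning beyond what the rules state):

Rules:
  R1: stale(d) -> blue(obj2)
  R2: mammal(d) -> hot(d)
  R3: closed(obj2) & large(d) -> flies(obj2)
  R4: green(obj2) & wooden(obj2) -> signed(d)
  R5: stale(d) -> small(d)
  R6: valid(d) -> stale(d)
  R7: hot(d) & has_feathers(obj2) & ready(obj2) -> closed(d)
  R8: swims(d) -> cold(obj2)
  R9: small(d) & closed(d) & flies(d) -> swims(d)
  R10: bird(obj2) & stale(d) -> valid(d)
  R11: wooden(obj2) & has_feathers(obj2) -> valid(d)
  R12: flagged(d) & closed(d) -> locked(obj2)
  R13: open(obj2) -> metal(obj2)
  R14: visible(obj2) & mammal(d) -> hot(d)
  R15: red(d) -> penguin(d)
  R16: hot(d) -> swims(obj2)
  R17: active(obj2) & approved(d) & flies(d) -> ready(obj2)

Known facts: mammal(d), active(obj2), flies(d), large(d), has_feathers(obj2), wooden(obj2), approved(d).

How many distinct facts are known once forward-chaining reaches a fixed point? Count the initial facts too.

[1] R2 [mammal(d) -> hot(d)]; R11 [wooden(obj2) & has_feathers(obj2) -> valid(d)]; R17 [active(obj2) & approved(d) & flies(d) -> ready(obj2)]. ⇒ new: hot(d), valid(d), ready(obj2).
[2] R6 [valid(d) -> stale(d)]; R7 [hot(d) & has_feathers(obj2) & ready(obj2) -> closed(d)]; R16 [hot(d) -> swims(obj2)]. ⇒ new: stale(d), closed(d), swims(obj2).
[3] R1 [stale(d) -> blue(obj2)]; R5 [stale(d) -> small(d)]. ⇒ new: blue(obj2), small(d).
[4] R9 [small(d) & closed(d) & flies(d) -> swims(d)]. ⇒ new: swims(d).
[5] R8 [swims(d) -> cold(obj2)]. ⇒ new: cold(obj2).
Closure: {active(obj2), approved(d), blue(obj2), closed(d), cold(obj2), flies(d), has_feathers(obj2), hot(d), large(d), mammal(d), ready(obj2), small(d), stale(d), swims(d), swims(obj2), valid(d), wooden(obj2)} — 17 facts.

17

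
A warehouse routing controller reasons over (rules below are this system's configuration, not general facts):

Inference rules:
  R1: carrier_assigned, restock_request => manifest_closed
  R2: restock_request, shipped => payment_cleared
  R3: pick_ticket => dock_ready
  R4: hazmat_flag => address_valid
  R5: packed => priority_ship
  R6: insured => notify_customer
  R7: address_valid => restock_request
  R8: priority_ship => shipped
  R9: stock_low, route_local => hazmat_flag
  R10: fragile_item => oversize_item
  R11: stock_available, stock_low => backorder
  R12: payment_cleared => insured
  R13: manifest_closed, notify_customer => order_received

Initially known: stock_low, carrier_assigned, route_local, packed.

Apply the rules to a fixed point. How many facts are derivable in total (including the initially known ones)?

14

Round 1: R5 [packed => priority_ship]; R9 [stock_low, route_local => hazmat_flag]. Adds priority_ship, hazmat_flag.
Round 2: R4 [hazmat_flag => address_valid]; R8 [priority_ship => shipped]. Adds address_valid, shipped.
Round 3: R7 [address_valid => restock_request]. Adds restock_request.
Round 4: R1 [carrier_assigned, restock_request => manifest_closed]; R2 [restock_request, shipped => payment_cleared]. Adds manifest_closed, payment_cleared.
Round 5: R12 [payment_cleared => insured]. Adds insured.
Round 6: R6 [insured => notify_customer]. Adds notify_customer.
Round 7: R13 [manifest_closed, notify_customer => order_received]. Adds order_received.
Closure: {address_valid, carrier_assigned, hazmat_flag, insured, manifest_closed, notify_customer, order_received, packed, payment_cleared, priority_ship, restock_request, route_local, shipped, stock_low} — 14 facts.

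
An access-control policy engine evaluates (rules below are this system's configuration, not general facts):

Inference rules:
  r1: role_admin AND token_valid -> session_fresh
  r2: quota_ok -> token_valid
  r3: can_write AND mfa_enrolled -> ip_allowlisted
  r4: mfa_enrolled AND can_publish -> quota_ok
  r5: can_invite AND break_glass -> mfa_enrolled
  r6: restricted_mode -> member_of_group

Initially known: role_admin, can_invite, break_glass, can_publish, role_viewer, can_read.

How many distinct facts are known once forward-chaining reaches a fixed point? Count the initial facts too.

10

Round 1 fires r5, giving mfa_enrolled.
Round 2 fires r4, giving quota_ok.
Round 3 fires r2, giving token_valid.
Round 4 fires r1, giving session_fresh.
Closure: {break_glass, can_invite, can_publish, can_read, mfa_enrolled, quota_ok, role_admin, role_viewer, session_fresh, token_valid} — 10 facts.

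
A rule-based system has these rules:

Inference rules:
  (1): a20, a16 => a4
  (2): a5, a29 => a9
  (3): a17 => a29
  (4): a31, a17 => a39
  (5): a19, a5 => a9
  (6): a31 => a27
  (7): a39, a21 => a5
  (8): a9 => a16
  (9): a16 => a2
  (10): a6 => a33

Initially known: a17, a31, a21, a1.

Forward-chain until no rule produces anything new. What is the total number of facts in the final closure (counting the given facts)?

11

Round 1 fires (3), (4), (6), giving a29, a39, a27.
Round 2 fires (7), giving a5.
Round 3 fires (2), giving a9.
Round 4 fires (8), giving a16.
Round 5 fires (9), giving a2.
Closure: {a1, a16, a17, a2, a21, a27, a29, a31, a39, a5, a9} — 11 facts.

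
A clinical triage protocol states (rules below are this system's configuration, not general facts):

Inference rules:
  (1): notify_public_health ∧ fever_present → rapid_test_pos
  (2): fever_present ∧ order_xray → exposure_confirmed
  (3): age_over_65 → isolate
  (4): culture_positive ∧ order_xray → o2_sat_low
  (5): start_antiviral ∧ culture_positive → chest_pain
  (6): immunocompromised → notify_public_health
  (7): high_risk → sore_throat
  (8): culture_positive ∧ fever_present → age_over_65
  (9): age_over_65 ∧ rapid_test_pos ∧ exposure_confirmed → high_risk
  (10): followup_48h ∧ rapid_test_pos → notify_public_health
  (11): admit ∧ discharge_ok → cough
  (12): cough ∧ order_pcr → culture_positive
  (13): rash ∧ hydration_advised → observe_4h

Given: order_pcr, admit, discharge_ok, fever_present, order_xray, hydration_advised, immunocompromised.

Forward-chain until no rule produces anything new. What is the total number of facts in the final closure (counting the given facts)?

17

Round 1 fires (2), (6), (11), giving exposure_confirmed, notify_public_health, cough.
Round 2 fires (1), (12), giving rapid_test_pos, culture_positive.
Round 3 fires (4), (8), giving o2_sat_low, age_over_65.
Round 4 fires (3), (9), giving isolate, high_risk.
Round 5 fires (7), giving sore_throat.
Closure: {admit, age_over_65, cough, culture_positive, discharge_ok, exposure_confirmed, fever_present, high_risk, hydration_advised, immunocompromised, isolate, notify_public_health, o2_sat_low, order_pcr, order_xray, rapid_test_pos, sore_throat} — 17 facts.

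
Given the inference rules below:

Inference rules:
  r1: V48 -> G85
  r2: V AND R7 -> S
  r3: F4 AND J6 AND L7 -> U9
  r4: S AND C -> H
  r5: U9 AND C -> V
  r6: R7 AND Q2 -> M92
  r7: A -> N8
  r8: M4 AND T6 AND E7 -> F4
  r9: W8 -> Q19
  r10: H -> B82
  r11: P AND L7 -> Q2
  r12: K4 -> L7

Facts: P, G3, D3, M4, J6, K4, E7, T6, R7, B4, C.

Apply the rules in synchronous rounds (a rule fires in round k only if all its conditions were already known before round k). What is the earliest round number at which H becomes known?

Round 1 fires r8, r12, giving F4, L7.
Round 2 fires r3, r11, giving U9, Q2.
Round 3 fires r5, r6, giving V, M92.
Round 4 fires r2, giving S.
Round 5 fires r4, giving H.
H first appears in round 5.

5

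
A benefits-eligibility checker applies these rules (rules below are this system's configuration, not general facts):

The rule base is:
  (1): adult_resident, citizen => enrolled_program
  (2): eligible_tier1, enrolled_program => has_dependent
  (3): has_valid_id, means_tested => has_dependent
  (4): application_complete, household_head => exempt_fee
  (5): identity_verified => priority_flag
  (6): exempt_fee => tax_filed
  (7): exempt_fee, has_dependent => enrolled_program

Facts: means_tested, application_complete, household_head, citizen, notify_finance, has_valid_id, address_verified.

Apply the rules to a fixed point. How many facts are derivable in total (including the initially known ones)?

11

Round 1: (3) [has_valid_id, means_tested => has_dependent]; (4) [application_complete, household_head => exempt_fee]. Adds has_dependent, exempt_fee.
Round 2: (6) [exempt_fee => tax_filed]; (7) [exempt_fee, has_dependent => enrolled_program]. Adds tax_filed, enrolled_program.
Closure: {address_verified, application_complete, citizen, enrolled_program, exempt_fee, has_dependent, has_valid_id, household_head, means_tested, notify_finance, tax_filed} — 11 facts.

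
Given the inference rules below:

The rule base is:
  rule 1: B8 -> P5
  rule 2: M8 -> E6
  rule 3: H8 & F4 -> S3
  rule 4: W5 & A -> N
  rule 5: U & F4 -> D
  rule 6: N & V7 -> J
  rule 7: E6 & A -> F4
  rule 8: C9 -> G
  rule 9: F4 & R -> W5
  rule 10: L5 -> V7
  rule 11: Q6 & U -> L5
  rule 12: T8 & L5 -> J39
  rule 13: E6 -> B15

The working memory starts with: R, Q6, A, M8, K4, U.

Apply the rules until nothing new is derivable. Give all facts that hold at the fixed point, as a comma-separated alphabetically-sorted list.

A, B15, D, E6, F4, J, K4, L5, M8, N, Q6, R, U, V7, W5

Round 1: rule 2 [M8 -> E6]; rule 11 [Q6 & U -> L5]. New: E6, L5.
Round 2: rule 7 [E6 & A -> F4]; rule 10 [L5 -> V7]; rule 13 [E6 -> B15]. New: F4, V7, B15.
Round 3: rule 5 [U & F4 -> D]; rule 9 [F4 & R -> W5]. New: D, W5.
Round 4: rule 4 [W5 & A -> N]. New: N.
Round 5: rule 6 [N & V7 -> J]. New: J.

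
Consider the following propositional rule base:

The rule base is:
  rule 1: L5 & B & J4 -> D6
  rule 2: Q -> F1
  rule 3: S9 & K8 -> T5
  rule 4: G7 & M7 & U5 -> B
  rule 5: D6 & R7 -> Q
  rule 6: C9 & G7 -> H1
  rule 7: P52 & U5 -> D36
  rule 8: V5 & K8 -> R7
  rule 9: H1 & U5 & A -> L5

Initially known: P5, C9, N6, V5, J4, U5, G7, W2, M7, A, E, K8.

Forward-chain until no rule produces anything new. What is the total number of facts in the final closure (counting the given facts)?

[1] rule 4 [G7 & M7 & U5 -> B]; rule 6 [C9 & G7 -> H1]; rule 8 [V5 & K8 -> R7]. ⇒ new: B, H1, R7.
[2] rule 9 [H1 & U5 & A -> L5]. ⇒ new: L5.
[3] rule 1 [L5 & B & J4 -> D6]. ⇒ new: D6.
[4] rule 5 [D6 & R7 -> Q]. ⇒ new: Q.
[5] rule 2 [Q -> F1]. ⇒ new: F1.
Closure: {A, B, C9, D6, E, F1, G7, H1, J4, K8, L5, M7, N6, P5, Q, R7, U5, V5, W2} — 19 facts.

19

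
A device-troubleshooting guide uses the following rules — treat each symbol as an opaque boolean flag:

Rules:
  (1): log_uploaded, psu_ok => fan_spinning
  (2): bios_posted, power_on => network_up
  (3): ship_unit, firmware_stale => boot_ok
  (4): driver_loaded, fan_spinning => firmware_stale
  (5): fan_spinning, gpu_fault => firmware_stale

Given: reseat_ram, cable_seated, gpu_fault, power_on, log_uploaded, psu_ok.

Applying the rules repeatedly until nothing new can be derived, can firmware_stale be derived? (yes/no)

yes

Round 1 — (1), derive fan_spinning.
Round 2 — (5), derive firmware_stale.
firmware_stale appears in round 2, so it is derivable.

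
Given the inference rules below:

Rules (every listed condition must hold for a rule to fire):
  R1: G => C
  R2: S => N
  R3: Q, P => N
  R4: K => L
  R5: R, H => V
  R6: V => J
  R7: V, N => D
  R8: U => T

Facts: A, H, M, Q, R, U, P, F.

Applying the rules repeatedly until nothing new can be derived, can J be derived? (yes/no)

Round 1 — R3, R5, R8, derive N, V, T.
Round 2 — R6, R7, derive J, D.
J appears in round 2, so it is derivable.

yes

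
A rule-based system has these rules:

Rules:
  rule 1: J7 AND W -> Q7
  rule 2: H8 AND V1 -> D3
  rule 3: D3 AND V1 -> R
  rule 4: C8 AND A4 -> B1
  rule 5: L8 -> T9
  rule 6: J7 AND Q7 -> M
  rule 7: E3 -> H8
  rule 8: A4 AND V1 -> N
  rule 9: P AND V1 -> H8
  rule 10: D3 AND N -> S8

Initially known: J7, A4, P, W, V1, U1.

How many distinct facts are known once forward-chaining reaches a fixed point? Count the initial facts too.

13

Round 1 — rule 1, rule 8, rule 9, derive Q7, N, H8.
Round 2 — rule 2, rule 6, derive D3, M.
Round 3 — rule 3, rule 10, derive R, S8.
Closure: {A4, D3, H8, J7, M, N, P, Q7, R, S8, U1, V1, W} — 13 facts.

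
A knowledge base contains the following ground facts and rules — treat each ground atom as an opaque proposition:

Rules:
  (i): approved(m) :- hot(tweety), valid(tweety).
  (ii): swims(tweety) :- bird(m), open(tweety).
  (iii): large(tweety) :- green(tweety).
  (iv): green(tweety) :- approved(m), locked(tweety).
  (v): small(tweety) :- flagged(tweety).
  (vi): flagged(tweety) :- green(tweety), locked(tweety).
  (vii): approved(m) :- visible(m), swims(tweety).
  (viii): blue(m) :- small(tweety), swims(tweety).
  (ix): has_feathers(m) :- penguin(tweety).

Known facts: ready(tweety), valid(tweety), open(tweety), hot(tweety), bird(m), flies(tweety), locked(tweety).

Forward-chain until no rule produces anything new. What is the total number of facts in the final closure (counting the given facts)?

Round 1: (i) [approved(m) :- hot(tweety), valid(tweety).]; (ii) [swims(tweety) :- bird(m), open(tweety).]. Adds approved(m), swims(tweety).
Round 2: (iv) [green(tweety) :- approved(m), locked(tweety).]. Adds green(tweety).
Round 3: (iii) [large(tweety) :- green(tweety).]; (vi) [flagged(tweety) :- green(tweety), locked(tweety).]. Adds large(tweety), flagged(tweety).
Round 4: (v) [small(tweety) :- flagged(tweety).]. Adds small(tweety).
Round 5: (viii) [blue(m) :- small(tweety), swims(tweety).]. Adds blue(m).
Closure: {approved(m), bird(m), blue(m), flagged(tweety), flies(tweety), green(tweety), hot(tweety), large(tweety), locked(tweety), open(tweety), ready(tweety), small(tweety), swims(tweety), valid(tweety)} — 14 facts.

14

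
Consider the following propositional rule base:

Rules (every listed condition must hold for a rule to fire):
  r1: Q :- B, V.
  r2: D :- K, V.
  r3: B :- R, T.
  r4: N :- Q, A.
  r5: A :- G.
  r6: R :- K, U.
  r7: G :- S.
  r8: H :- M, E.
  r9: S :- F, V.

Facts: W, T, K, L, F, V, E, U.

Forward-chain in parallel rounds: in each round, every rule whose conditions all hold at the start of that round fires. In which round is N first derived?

4

Round 1: r2 [D :- K, V.]; r6 [R :- K, U.]; r9 [S :- F, V.]. New: D, R, S.
Round 2: r3 [B :- R, T.]; r7 [G :- S.]. New: B, G.
Round 3: r1 [Q :- B, V.]; r5 [A :- G.]. New: Q, A.
Round 4: r4 [N :- Q, A.]. New: N.
N first appears in round 4.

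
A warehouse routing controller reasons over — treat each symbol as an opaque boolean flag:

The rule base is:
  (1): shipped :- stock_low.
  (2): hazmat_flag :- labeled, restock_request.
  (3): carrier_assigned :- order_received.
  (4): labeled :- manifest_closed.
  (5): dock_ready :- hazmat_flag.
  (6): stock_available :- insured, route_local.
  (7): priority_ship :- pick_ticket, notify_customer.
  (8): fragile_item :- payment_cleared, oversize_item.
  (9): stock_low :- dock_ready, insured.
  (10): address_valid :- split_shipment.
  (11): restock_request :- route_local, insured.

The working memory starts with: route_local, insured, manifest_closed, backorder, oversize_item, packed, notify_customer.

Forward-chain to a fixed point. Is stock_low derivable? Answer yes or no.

yes

[1] (4) [labeled :- manifest_closed.]; (6) [stock_available :- insured, route_local.]; (11) [restock_request :- route_local, insured.]. ⇒ new: labeled, stock_available, restock_request.
[2] (2) [hazmat_flag :- labeled, restock_request.]. ⇒ new: hazmat_flag.
[3] (5) [dock_ready :- hazmat_flag.]. ⇒ new: dock_ready.
[4] (9) [stock_low :- dock_ready, insured.]. ⇒ new: stock_low.
[5] (1) [shipped :- stock_low.]. ⇒ new: shipped.
stock_low appears in round 4, so it is derivable.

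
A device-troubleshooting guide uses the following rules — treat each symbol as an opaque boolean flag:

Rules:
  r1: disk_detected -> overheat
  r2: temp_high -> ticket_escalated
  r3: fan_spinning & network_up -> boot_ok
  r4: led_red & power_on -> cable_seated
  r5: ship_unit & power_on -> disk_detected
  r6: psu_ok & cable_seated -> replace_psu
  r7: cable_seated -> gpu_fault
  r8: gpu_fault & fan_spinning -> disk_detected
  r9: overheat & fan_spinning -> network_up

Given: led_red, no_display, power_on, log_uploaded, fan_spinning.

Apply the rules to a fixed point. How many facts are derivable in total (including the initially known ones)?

11

Round 1: r4 [led_red & power_on -> cable_seated]. Adds cable_seated.
Round 2: r7 [cable_seated -> gpu_fault]. Adds gpu_fault.
Round 3: r8 [gpu_fault & fan_spinning -> disk_detected]. Adds disk_detected.
Round 4: r1 [disk_detected -> overheat]. Adds overheat.
Round 5: r9 [overheat & fan_spinning -> network_up]. Adds network_up.
Round 6: r3 [fan_spinning & network_up -> boot_ok]. Adds boot_ok.
Closure: {boot_ok, cable_seated, disk_detected, fan_spinning, gpu_fault, led_red, log_uploaded, network_up, no_display, overheat, power_on} — 11 facts.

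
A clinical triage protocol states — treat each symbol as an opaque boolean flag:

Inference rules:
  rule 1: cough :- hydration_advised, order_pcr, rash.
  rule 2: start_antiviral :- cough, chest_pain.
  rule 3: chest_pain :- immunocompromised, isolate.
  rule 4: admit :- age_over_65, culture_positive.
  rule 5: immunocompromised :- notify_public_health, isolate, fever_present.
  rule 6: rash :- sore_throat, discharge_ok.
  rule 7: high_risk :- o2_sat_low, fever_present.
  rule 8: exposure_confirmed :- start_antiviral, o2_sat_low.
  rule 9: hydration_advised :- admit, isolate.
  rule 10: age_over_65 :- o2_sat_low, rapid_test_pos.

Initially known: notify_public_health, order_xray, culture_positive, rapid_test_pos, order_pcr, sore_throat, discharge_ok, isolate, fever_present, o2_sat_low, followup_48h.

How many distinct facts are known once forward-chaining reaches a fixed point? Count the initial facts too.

Round 1 — rule 5, rule 6, rule 7, rule 10, derive immunocompromised, rash, high_risk, age_over_65.
Round 2 — rule 3, rule 4, derive chest_pain, admit.
Round 3 — rule 9, derive hydration_advised.
Round 4 — rule 1, derive cough.
Round 5 — rule 2, derive start_antiviral.
Round 6 — rule 8, derive exposure_confirmed.
Closure: {admit, age_over_65, chest_pain, cough, culture_positive, discharge_ok, exposure_confirmed, fever_present, followup_48h, high_risk, hydration_advised, immunocompromised, isolate, notify_public_health, o2_sat_low, order_pcr, order_xray, rapid_test_pos, rash, sore_throat, start_antiviral} — 21 facts.

21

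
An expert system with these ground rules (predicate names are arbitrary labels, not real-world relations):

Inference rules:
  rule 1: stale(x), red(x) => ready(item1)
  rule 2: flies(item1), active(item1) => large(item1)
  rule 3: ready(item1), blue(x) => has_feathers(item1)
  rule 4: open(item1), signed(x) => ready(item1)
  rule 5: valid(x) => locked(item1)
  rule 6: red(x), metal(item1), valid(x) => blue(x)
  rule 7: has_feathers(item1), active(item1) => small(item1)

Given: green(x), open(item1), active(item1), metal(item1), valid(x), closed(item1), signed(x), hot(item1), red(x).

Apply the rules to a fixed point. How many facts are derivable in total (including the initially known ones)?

[1] rule 4 [open(item1), signed(x) => ready(item1)]; rule 5 [valid(x) => locked(item1)]; rule 6 [red(x), metal(item1), valid(x) => blue(x)]. ⇒ new: ready(item1), locked(item1), blue(x).
[2] rule 3 [ready(item1), blue(x) => has_feathers(item1)]. ⇒ new: has_feathers(item1).
[3] rule 7 [has_feathers(item1), active(item1) => small(item1)]. ⇒ new: small(item1).
Closure: {active(item1), blue(x), closed(item1), green(x), has_feathers(item1), hot(item1), locked(item1), metal(item1), open(item1), ready(item1), red(x), signed(x), small(item1), valid(x)} — 14 facts.

14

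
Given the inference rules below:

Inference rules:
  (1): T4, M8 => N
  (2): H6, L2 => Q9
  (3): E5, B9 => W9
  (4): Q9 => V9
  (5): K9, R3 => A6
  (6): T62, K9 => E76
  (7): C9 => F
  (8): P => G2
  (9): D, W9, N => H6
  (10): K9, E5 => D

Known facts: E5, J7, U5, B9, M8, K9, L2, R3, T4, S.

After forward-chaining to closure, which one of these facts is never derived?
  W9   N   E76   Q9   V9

E76

[1] (1) [T4, M8 => N]; (3) [E5, B9 => W9]; (5) [K9, R3 => A6]; (10) [K9, E5 => D]. ⇒ new: N, W9, A6, D.
[2] (9) [D, W9, N => H6]. ⇒ new: H6.
[3] (2) [H6, L2 => Q9]. ⇒ new: Q9.
[4] (4) [Q9 => V9]. ⇒ new: V9.
Derived: Q9 (round 3), W9 (round 1), N (round 1), V9 (round 4). E76 never appears in any round.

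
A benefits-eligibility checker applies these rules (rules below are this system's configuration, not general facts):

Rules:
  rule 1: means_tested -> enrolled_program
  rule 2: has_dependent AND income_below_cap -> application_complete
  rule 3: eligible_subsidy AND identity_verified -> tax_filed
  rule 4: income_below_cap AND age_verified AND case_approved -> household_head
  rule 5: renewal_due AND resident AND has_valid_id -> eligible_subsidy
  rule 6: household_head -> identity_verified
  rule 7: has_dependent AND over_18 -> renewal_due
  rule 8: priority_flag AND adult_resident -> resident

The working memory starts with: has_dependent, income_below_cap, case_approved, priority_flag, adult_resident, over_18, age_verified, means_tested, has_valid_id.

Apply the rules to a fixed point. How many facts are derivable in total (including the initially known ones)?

Round 1 fires rule 1, rule 2, rule 4, rule 7, rule 8, giving enrolled_program, application_complete, household_head, renewal_due, resident.
Round 2 fires rule 5, rule 6, giving eligible_subsidy, identity_verified.
Round 3 fires rule 3, giving tax_filed.
Closure: {adult_resident, age_verified, application_complete, case_approved, eligible_subsidy, enrolled_program, has_dependent, has_valid_id, household_head, identity_verified, income_below_cap, means_tested, over_18, priority_flag, renewal_due, resident, tax_filed} — 17 facts.

17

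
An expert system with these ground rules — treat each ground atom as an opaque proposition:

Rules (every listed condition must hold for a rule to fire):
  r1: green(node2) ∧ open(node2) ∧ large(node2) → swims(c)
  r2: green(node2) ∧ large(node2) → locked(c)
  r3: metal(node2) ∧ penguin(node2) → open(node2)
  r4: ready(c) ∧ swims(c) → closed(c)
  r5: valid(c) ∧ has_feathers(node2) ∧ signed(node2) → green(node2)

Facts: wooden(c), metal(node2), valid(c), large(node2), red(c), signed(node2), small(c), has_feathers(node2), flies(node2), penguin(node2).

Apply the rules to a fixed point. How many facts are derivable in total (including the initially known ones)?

14

Round 1 fires r3, r5, giving open(node2), green(node2).
Round 2 fires r1, r2, giving swims(c), locked(c).
Closure: {flies(node2), green(node2), has_feathers(node2), large(node2), locked(c), metal(node2), open(node2), penguin(node2), red(c), signed(node2), small(c), swims(c), valid(c), wooden(c)} — 14 facts.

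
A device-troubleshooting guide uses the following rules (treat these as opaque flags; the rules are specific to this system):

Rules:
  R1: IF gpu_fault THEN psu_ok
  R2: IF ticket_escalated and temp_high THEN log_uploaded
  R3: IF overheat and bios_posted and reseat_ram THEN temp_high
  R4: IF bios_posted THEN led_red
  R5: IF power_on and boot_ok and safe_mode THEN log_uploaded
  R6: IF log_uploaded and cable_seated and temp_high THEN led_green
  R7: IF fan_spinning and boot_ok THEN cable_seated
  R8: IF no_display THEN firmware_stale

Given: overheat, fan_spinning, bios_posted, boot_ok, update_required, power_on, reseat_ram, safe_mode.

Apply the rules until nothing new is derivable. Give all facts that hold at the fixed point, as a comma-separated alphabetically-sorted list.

[1] R3 [IF overheat and bios_posted and reseat_ram THEN temp_high]; R4 [IF bios_posted THEN led_red]; R5 [IF power_on and boot_ok and safe_mode THEN log_uploaded]; R7 [IF fan_spinning and boot_ok THEN cable_seated]. ⇒ new: temp_high, led_red, log_uploaded, cable_seated.
[2] R6 [IF log_uploaded and cable_seated and temp_high THEN led_green]. ⇒ new: led_green.

bios_posted, boot_ok, cable_seated, fan_spinning, led_green, led_red, log_uploaded, overheat, power_on, reseat_ram, safe_mode, temp_high, update_required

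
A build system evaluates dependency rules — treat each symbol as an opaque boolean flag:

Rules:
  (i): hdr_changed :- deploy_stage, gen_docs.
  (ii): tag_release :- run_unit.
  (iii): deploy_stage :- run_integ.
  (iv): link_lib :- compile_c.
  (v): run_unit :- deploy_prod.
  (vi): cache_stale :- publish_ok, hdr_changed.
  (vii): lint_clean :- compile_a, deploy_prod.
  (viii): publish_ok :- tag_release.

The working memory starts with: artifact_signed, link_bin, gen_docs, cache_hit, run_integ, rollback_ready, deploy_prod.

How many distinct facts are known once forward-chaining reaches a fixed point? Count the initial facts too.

13

[1] (iii) [deploy_stage :- run_integ.]; (v) [run_unit :- deploy_prod.]. ⇒ new: deploy_stage, run_unit.
[2] (i) [hdr_changed :- deploy_stage, gen_docs.]; (ii) [tag_release :- run_unit.]. ⇒ new: hdr_changed, tag_release.
[3] (viii) [publish_ok :- tag_release.]. ⇒ new: publish_ok.
[4] (vi) [cache_stale :- publish_ok, hdr_changed.]. ⇒ new: cache_stale.
Closure: {artifact_signed, cache_hit, cache_stale, deploy_prod, deploy_stage, gen_docs, hdr_changed, link_bin, publish_ok, rollback_ready, run_integ, run_unit, tag_release} — 13 facts.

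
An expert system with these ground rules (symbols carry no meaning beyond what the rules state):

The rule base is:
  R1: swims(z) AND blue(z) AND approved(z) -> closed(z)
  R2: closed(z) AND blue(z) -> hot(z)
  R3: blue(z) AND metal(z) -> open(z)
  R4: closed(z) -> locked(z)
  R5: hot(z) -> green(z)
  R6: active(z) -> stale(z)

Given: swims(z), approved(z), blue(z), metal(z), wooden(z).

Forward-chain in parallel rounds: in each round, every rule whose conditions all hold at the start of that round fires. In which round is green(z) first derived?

Round 1 — R1, R3, derive closed(z), open(z).
Round 2 — R2, R4, derive hot(z), locked(z).
Round 3 — R5, derive green(z).
green(z) first appears in round 3.

3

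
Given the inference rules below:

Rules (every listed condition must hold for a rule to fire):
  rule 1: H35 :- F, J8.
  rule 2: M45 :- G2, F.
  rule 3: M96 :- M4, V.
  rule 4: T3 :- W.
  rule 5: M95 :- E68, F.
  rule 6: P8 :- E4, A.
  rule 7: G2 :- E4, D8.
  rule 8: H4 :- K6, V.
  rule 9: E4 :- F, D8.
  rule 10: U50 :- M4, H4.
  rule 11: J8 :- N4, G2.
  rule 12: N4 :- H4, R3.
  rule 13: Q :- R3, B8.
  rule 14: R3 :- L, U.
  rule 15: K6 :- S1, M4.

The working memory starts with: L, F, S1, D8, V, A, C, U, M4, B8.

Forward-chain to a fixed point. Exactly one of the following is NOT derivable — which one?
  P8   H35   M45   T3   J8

Round 1: rule 3 [M96 :- M4, V.]; rule 9 [E4 :- F, D8.]; rule 14 [R3 :- L, U.]; rule 15 [K6 :- S1, M4.]. Adds M96, E4, R3, K6.
Round 2: rule 6 [P8 :- E4, A.]; rule 7 [G2 :- E4, D8.]; rule 8 [H4 :- K6, V.]; rule 13 [Q :- R3, B8.]. Adds P8, G2, H4, Q.
Round 3: rule 2 [M45 :- G2, F.]; rule 10 [U50 :- M4, H4.]; rule 12 [N4 :- H4, R3.]. Adds M45, U50, N4.
Round 4: rule 11 [J8 :- N4, G2.]. Adds J8.
Round 5: rule 1 [H35 :- F, J8.]. Adds H35.
Derived: P8 (round 2), J8 (round 4), M45 (round 3), H35 (round 5). T3 never appears in any round.

T3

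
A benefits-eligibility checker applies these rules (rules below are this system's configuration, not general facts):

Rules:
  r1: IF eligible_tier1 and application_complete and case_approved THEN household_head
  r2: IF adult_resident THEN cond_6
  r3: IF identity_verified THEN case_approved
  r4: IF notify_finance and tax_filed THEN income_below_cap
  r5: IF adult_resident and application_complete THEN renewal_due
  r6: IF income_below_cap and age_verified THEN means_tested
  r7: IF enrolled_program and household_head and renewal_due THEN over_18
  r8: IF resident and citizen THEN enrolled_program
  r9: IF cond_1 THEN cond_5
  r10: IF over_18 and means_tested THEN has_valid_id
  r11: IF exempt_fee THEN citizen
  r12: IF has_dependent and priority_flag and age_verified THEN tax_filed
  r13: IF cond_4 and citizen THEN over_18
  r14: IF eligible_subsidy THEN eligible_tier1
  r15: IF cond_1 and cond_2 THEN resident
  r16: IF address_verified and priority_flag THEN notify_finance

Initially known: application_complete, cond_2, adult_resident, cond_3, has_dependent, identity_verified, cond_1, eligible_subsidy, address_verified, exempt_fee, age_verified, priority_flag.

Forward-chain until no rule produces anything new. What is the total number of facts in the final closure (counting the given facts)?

27

Round 1: r2 [IF adult_resident THEN cond_6]; r3 [IF identity_verified THEN case_approved]; r5 [IF adult_resident and application_complete THEN renewal_due]; r9 [IF cond_1 THEN cond_5]; r11 [IF exempt_fee THEN citizen]; r12 [IF has_dependent and priority_flag and age_verified THEN tax_filed]; r14 [IF eligible_subsidy THEN eligible_tier1]; r15 [IF cond_1 and cond_2 THEN resident]; r16 [IF address_verified and priority_flag THEN notify_finance]. Adds cond_6, case_approved, renewal_due, cond_5, citizen, tax_filed, eligible_tier1, resident, notify_finance.
Round 2: r1 [IF eligible_tier1 and application_complete and case_approved THEN household_head]; r4 [IF notify_finance and tax_filed THEN income_below_cap]; r8 [IF resident and citizen THEN enrolled_program]. Adds household_head, income_below_cap, enrolled_program.
Round 3: r6 [IF income_below_cap and age_verified THEN means_tested]; r7 [IF enrolled_program and household_head and renewal_due THEN over_18]. Adds means_tested, over_18.
Round 4: r10 [IF over_18 and means_tested THEN has_valid_id]. Adds has_valid_id.
Closure: {address_verified, adult_resident, age_verified, application_complete, case_approved, citizen, cond_1, cond_2, cond_3, cond_5, cond_6, eligible_subsidy, eligible_tier1, enrolled_program, exempt_fee, has_dependent, has_valid_id, household_head, identity_verified, income_below_cap, means_tested, notify_finance, over_18, priority_flag, renewal_due, resident, tax_filed} — 27 facts.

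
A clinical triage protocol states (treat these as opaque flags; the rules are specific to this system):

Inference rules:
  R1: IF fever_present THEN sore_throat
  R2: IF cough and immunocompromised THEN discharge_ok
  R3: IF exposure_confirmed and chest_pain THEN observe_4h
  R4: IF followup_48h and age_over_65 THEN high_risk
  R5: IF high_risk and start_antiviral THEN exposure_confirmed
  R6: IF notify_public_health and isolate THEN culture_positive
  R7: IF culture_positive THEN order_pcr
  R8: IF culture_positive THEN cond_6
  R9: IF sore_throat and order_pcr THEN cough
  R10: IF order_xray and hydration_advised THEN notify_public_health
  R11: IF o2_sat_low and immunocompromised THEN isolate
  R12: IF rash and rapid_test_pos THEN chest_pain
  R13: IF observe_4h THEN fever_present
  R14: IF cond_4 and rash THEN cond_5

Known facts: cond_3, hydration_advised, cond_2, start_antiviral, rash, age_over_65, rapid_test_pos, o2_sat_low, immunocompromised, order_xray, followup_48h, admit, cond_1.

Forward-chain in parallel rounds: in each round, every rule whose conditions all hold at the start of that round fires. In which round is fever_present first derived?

Round 1: R4 [IF followup_48h and age_over_65 THEN high_risk]; R10 [IF order_xray and hydration_advised THEN notify_public_health]; R11 [IF o2_sat_low and immunocompromised THEN isolate]; R12 [IF rash and rapid_test_pos THEN chest_pain]. Adds high_risk, notify_public_health, isolate, chest_pain.
Round 2: R5 [IF high_risk and start_antiviral THEN exposure_confirmed]; R6 [IF notify_public_health and isolate THEN culture_positive]. Adds exposure_confirmed, culture_positive.
Round 3: R3 [IF exposure_confirmed and chest_pain THEN observe_4h]; R7 [IF culture_positive THEN order_pcr]; R8 [IF culture_positive THEN cond_6]. Adds observe_4h, order_pcr, cond_6.
Round 4: R13 [IF observe_4h THEN fever_present]. Adds fever_present.
fever_present first appears in round 4.

4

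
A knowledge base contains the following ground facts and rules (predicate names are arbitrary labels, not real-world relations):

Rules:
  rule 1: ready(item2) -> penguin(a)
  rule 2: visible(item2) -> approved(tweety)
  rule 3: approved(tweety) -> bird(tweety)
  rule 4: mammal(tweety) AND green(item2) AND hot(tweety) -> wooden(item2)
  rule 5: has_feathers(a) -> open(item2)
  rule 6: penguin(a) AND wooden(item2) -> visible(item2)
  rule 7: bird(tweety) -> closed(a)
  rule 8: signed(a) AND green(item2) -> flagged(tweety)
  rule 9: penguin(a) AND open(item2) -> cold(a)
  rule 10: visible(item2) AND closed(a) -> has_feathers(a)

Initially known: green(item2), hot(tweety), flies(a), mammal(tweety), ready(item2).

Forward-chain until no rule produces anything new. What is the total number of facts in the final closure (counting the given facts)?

Round 1 — rule 1, rule 4, derive penguin(a), wooden(item2).
Round 2 — rule 6, derive visible(item2).
Round 3 — rule 2, derive approved(tweety).
Round 4 — rule 3, derive bird(tweety).
Round 5 — rule 7, derive closed(a).
Round 6 — rule 10, derive has_feathers(a).
Round 7 — rule 5, derive open(item2).
Round 8 — rule 9, derive cold(a).
Closure: {approved(tweety), bird(tweety), closed(a), cold(a), flies(a), green(item2), has_feathers(a), hot(tweety), mammal(tweety), open(item2), penguin(a), ready(item2), visible(item2), wooden(item2)} — 14 facts.

14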